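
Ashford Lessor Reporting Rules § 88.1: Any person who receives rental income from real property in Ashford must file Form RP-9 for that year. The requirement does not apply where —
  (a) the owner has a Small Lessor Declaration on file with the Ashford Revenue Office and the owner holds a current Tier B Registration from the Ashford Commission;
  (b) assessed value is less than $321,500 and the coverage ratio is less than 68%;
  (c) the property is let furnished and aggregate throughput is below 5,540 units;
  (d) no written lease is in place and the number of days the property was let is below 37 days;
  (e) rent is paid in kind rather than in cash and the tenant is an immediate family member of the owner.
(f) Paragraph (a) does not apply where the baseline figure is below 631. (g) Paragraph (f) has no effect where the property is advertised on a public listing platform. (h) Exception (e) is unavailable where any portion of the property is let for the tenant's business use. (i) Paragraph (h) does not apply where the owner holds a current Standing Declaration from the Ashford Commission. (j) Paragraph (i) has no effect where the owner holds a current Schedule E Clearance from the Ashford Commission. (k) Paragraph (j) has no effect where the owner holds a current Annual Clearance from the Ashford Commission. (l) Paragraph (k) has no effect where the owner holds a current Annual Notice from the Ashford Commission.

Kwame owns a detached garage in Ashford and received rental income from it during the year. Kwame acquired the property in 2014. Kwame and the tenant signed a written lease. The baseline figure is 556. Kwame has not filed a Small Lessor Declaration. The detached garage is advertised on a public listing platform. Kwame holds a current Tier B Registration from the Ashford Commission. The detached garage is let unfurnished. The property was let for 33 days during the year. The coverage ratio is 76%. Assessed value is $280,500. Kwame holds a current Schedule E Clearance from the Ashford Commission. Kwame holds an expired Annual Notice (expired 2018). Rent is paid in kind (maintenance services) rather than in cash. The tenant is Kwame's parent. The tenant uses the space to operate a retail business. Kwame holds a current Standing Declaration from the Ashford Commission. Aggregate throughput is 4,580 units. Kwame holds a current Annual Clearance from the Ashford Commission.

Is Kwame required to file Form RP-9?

No — exception (e) applies; Kwame is not required to file Form RP-9.

Exception (a) fails — no Small Lessor Declaration is on file.
Exception (b) does not apply: the coverage ratio is 76%, not less than 68%.
Exception (c) requires that the property is let furnished; but the property is let unfurnished, so (c) is unavailable.
Exception (d) requires that no written lease is in place; but a written lease is in place, so (d) is unavailable.
Exception (e) is satisfied on its face — rent is paid in kind; the tenant is an immediate family member. Applying paragraphs (h)–(l): (h) would limit (e) — the space is let for business use — but (i) sets (h) aside: (i) applies — a current Standing Declaration is held. (j) would limit (i) — a current Schedule E Clearance is held — but (k) sets (j) aside: (k) is triggered — a current Annual Clearance is held. (l), which would lift (k), is inapplicable — there is no Annual Notice in force. (e) remains available.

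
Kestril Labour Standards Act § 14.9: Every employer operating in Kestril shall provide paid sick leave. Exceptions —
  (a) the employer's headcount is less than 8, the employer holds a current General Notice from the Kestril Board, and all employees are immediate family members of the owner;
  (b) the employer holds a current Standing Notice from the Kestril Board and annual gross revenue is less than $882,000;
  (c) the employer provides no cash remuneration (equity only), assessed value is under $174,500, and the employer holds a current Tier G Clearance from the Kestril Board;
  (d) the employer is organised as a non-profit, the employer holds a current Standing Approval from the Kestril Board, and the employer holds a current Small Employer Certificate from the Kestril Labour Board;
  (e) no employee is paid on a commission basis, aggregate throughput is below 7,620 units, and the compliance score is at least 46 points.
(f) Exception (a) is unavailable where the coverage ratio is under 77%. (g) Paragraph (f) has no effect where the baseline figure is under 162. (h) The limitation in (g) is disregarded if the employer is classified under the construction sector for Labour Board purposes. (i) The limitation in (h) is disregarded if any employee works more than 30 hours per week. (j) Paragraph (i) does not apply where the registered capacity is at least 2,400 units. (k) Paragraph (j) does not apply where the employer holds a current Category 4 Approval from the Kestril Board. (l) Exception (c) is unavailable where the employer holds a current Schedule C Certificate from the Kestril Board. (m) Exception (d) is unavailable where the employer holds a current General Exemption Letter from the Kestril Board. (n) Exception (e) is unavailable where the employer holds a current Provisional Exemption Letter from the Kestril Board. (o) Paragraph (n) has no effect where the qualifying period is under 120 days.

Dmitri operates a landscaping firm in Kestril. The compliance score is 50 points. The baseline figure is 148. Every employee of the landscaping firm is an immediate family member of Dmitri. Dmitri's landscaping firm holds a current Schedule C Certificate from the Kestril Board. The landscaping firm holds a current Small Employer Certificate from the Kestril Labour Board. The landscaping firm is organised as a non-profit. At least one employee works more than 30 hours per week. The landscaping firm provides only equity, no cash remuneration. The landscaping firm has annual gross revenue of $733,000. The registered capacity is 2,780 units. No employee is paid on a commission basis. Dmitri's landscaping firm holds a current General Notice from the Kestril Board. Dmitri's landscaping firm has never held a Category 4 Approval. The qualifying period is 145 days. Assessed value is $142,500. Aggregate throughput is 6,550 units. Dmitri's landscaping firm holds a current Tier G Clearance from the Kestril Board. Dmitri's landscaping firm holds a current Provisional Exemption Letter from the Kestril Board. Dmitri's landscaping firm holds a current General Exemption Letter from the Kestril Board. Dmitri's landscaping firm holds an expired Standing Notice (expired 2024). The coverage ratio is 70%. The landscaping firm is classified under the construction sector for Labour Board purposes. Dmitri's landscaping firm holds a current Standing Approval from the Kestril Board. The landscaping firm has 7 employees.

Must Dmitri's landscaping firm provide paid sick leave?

Exception (a) is satisfied on its face — the employer's headcount is 7, less than the 8 limit; a current General Notice is held; every employee is an immediate family member. But: (f) operates against (a): the coverage ratio is 70%, under the 77% limit. (g) is engaged (the baseline figure is 148, under the 162 limit), but is itself disapplied by (h): (h) operates against (g): the landscaping firm is classified under the construction sector. (i) applies (at least one employee exceeds 30 hours/week), but is set aside by (j): (j) is triggered — the registered capacity is 2,780 units, meeting the 2,400 units threshold. (k) is not triggered (the Category 4 Approval is not current), so (j) stands. (a) is therefore removed.
Exception (b) does not apply: no current Standing Notice is held.
All of (c)'s requirements are met (remuneration is equity-only; assessed value is $142,500, under the $174,500 limit; a current Tier G Clearance is held). Turning to paragraph (l): (l) applies — a current Schedule C Certificate is held. (c) is therefore removed.
Exception (d): the employer is a non-profit; a current Standing Approval is held; a current Small Employer Certificate is held — every condition holds. Turning to paragraph (m): (m) operates against (d): a current General Exemption Letter is held. So (d) is unavailable.
All of (e)'s requirements are met (no employee is paid on commission; aggregate throughput is 6,550 units, below the 7,620 units limit; the compliance score is 50 points, meeting the 46 points threshold). However, paragraphs (n)–(o) must be considered: (n) is triggered — a current Provisional Exemption Letter is held. (o) is inapplicable (the qualifying period is 145 days, not under 120 days), so (n) stands. So (e) is unavailable.
Every exception is unavailable, so the rule governs.

Yes — Dmitri's landscaping firm must provide paid sick leave.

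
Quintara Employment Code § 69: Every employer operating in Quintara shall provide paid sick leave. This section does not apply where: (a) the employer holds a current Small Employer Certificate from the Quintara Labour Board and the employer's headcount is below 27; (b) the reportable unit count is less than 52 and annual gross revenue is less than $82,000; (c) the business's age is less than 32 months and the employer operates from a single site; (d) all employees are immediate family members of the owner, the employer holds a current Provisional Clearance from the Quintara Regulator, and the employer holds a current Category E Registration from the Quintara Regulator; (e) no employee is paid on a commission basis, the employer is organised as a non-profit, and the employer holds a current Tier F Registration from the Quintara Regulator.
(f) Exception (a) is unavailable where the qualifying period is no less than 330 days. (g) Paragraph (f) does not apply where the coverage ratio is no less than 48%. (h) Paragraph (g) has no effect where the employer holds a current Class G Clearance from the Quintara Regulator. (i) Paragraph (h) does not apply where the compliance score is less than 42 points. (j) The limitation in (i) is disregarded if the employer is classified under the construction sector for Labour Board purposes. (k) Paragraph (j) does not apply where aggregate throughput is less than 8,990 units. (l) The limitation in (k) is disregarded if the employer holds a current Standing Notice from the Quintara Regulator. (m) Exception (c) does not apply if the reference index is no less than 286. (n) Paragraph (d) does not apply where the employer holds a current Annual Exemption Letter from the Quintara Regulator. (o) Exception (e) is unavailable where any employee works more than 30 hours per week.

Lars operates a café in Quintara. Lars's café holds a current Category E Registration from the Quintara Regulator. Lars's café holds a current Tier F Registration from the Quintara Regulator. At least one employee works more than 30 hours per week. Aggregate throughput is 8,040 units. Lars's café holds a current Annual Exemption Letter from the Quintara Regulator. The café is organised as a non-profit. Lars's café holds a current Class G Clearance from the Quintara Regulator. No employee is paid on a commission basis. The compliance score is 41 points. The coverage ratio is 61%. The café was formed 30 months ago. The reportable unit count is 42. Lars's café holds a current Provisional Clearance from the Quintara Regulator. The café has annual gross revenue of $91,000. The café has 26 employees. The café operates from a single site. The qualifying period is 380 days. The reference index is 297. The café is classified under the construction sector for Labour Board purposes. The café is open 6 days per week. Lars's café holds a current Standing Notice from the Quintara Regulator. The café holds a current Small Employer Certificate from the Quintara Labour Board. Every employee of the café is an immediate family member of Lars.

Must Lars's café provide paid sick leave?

All of (a)'s requirements are met (a current Small Employer Certificate is held; the employer's headcount is 26, below the 27 limit). But applying paragraphs (f)–(l): (f) operates — the qualifying period is 380 days, meeting the 330 days threshold. (g) would limit (f) — the coverage ratio is 61%, meeting the 48% threshold — but (h) sets (g) aside: (h) operates against (g): a current Class G Clearance is held. (i) operates (the compliance score is 41 points, less than the 42 points limit), but is set aside by (j): (j) operates against (i): the café is classified under the construction sector. (k) is triggered (aggregate throughput is 8,040 units, less than the 8,990 units limit), but is set aside by (l): (l) operates against (k): a current Standing Notice is held. So (a) is unavailable.
Exception (b) does not apply: annual gross revenue is $91,000, not less than $82,000.
Exception (c) is satisfied on its face — the business's age is 30 months, less than the 32 months limit; the employer operates from a single site. Turning to paragraph (m): (m) is triggered — the reference index is 297, meeting the 286 threshold. (c) is therefore removed.
Exception (d) is satisfied on its face — every employee is an immediate family member; a current Provisional Clearance is held; a current Category E Registration is held. However, paragraph (n) must be considered: (n) applies — a current Annual Exemption Letter is held. Exception (d) does not apply.
All of (e)'s requirements are met (no employee is paid on commission; the employer is a non-profit; a current Tier F Registration is held). But: (o) operates against (e): at least one employee exceeds 30 hours/week. Exception (e) does not apply.
Every exception is unavailable, so the rule governs.

Yes — Lars's café must provide paid sick leave.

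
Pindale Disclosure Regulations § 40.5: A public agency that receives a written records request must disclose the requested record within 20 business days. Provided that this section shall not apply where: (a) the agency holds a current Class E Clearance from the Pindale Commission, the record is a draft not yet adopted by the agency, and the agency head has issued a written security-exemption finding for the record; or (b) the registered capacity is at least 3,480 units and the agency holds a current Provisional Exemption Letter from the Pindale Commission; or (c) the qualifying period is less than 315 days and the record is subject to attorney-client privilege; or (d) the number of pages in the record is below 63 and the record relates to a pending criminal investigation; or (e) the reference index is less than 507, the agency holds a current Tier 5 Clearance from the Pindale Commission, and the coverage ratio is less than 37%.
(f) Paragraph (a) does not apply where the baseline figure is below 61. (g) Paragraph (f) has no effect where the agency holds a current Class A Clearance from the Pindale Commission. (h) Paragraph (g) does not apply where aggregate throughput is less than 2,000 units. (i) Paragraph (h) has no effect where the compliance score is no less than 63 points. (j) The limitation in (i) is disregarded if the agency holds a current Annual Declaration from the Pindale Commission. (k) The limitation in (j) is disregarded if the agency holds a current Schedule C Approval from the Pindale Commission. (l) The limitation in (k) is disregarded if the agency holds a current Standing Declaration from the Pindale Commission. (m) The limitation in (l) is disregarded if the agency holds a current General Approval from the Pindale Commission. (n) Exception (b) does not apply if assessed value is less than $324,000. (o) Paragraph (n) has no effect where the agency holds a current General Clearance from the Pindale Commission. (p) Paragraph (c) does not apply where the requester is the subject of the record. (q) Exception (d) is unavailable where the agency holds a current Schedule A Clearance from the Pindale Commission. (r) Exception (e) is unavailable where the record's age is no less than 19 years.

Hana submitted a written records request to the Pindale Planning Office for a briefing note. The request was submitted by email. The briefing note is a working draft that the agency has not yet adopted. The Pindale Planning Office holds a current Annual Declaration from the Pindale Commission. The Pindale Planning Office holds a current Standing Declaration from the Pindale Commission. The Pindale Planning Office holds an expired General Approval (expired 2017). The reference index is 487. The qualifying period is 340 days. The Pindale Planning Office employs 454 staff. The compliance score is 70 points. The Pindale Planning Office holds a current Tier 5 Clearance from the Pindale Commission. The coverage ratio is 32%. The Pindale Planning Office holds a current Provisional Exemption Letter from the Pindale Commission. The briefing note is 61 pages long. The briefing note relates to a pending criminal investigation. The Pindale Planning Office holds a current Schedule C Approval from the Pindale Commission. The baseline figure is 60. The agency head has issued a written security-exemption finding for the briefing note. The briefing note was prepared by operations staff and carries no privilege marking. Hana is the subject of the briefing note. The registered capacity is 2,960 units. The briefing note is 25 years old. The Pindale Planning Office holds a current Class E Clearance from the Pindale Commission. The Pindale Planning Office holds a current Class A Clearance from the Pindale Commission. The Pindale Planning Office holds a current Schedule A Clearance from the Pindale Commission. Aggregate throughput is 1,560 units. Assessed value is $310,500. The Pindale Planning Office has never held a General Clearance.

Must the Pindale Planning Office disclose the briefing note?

Exception (a)'s conditions are all satisfied: a current Class E Clearance is held; the briefing note is an unadopted draft; a written security-exemption finding has been issued. But: (f) is triggered — the baseline figure is 60, below the 61 limit. (g) would limit (f) — a current Class A Clearance is held — but (h) sets (g) aside: (h) is triggered — aggregate throughput is 1,560 units, less than the 2,000 units limit. (i) would limit (h) — the compliance score is 70 points, meeting the 63 points threshold — but (j) sets (i) aside: (j) is engaged — a current Annual Declaration is held. (k) is engaged (a current Schedule C Approval is held), but is displaced by (l): (l) is engaged — a current Standing Declaration is held. (m), which would lift (l), is inapplicable — no current General Approval is held. (a) is therefore removed.
Exception (b) does not apply: the registered capacity is 2,960 units, short of 3,480 units.
Exception (c) requires that the qualifying period is less than 315 days; but the qualifying period is 340 days, not less than 315 days, so (c) is unavailable.
All of (d)'s requirements are met (the number of pages in the record is 61, below the 63 limit; the briefing note relates to a pending investigation). But applying paragraph (q): (q) operates against (d): a current Schedule A Clearance is held. (d) is therefore removed.
Exception (e)'s conditions are all satisfied: the reference index is 487, less than the 507 limit; a current Tier 5 Clearance is held; the coverage ratio is 32%, less than the 37% limit. But applying paragraph (r): (r) applies — the record's age is 25 years, meeting the 19 years threshold. Exception (e) does not apply.
No exception displaces § 40.5.

Yes — the Pindale Planning Office must disclose the briefing note.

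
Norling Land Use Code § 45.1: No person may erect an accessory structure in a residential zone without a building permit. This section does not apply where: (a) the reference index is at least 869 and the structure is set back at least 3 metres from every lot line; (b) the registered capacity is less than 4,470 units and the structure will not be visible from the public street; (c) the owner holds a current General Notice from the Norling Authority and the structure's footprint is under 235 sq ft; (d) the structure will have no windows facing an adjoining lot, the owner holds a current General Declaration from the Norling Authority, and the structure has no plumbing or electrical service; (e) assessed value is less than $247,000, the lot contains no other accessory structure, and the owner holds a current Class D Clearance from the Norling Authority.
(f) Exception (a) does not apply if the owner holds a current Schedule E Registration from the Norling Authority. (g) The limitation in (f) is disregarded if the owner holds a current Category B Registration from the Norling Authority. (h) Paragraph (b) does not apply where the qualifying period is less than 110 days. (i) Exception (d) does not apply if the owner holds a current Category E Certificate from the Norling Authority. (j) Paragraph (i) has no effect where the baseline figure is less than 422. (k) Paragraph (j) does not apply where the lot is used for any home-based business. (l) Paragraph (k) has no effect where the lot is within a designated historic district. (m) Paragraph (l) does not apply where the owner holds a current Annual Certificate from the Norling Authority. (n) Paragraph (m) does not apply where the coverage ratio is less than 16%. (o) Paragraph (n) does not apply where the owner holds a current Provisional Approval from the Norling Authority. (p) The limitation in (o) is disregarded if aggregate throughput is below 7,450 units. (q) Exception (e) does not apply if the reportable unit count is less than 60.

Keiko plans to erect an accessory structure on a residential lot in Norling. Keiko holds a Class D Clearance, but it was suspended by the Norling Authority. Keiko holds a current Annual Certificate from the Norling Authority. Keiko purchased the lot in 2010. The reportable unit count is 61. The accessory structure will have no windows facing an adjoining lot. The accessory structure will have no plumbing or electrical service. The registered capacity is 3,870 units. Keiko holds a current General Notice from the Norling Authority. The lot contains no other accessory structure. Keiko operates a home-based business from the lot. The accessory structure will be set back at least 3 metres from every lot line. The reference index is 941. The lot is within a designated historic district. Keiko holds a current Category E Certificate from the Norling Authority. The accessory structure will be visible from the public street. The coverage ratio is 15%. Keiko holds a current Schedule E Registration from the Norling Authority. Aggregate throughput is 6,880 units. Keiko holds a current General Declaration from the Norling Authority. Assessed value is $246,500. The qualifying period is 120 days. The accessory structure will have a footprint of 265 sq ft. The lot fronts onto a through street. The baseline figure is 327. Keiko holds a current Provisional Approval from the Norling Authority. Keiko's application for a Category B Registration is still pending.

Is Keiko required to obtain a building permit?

No — exception (d) applies; Keiko does not need a building permit.

All of (a)'s requirements are met (the reference index is 941, meeting the 869 threshold; the setback is at least 3 m on every side). Turning to paragraphs (f)–(g): (f) is engaged — a current Schedule E Registration is held. (g), which would lift (f), is not engaged — the Category B Registration is not current. Exception (a) does not apply.
Exception (b) requires that the structure will not be visible from the public street; but the structure will be visible from the street, so (b) is unavailable.
Exception (c) does not apply: the structure's footprint is 265 sq ft, not under 235 sq ft.
Exception (d) is satisfied on its face — no windows face an adjoining lot; a current General Declaration is held; there is no plumbing or electrical service. Applying paragraphs (i)–(p): (i) would limit (d) — a current Category E Certificate is held — but (j) sets (i) aside: (j) operates — the baseline figure is 327, less than the 422 limit. (k) operates (a home-based business operates on the lot), but is set aside by (l): (l) operates against (k): the lot is in a historic district. (m) would limit (l) — a current Annual Certificate is held — but (n) sets (m) aside: (n) operates — the coverage ratio is 15%, less than the 16% limit. (o) would limit (n) — a current Provisional Approval is held — but (p) sets (o) aside: (p) operates against (o): aggregate throughput is 6,880 units, below the 7,450 units limit. Exception (d) stands.
Exception (e) requires that the owner holds a current Class D Clearance from the Norling Authority; but there is no Class D Clearance in force, so (e) is unavailable.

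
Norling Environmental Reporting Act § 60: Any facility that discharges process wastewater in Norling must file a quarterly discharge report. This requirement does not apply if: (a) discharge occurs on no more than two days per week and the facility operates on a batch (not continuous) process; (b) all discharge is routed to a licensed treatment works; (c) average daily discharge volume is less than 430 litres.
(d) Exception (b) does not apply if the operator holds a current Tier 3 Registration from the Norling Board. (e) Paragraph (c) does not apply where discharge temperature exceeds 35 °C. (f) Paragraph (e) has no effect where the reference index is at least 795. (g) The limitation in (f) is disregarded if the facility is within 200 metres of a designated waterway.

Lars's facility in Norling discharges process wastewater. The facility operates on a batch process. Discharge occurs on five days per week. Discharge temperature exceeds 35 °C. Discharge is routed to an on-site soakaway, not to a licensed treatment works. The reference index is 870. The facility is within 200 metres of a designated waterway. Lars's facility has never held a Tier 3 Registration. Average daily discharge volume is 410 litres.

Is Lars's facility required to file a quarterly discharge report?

Exception (a) fails — discharge occurs on five days per week.
Exception (b) fails — discharge is not routed to a licensed treatment works.
Exception (c): average daily discharge volume is 410 litres, less than the 430 litres limit — every condition holds. Turning to paragraphs (e)–(g): (e) operates — discharge temperature exceeds 35 °C. (f) would limit (e) — the reference index is 870, meeting the 795 threshold — but (g) sets (f) aside: (g) operates against (f): the facility is within 200 m of a designated waterway. (c) is therefore removed.
None of the exceptions is available; § 60 applies in full.

Yes — Lars's facility must file a quarterly discharge report.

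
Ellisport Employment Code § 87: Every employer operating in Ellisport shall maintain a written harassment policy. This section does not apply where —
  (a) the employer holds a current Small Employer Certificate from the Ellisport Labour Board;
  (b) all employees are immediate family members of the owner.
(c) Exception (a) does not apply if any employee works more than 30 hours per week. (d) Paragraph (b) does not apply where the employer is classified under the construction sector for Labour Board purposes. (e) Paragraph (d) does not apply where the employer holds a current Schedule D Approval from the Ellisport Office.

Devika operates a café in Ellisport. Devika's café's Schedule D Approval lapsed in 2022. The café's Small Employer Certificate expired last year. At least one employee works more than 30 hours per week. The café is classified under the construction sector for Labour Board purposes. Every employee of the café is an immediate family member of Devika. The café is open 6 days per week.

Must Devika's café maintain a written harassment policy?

Yes — Devika's café must maintain a written harassment policy.

Exception (a) does not apply: the Small Employer Certificate has expired.
All of (b)'s requirements are met (every employee is an immediate family member). But applying paragraphs (d)–(e): (d) operates against (b): the café is classified under the construction sector. (e), which would lift (d), is not engaged — the Schedule D Approval is not current. (b) is therefore removed.
None of the exceptions is available; § 87 applies in full.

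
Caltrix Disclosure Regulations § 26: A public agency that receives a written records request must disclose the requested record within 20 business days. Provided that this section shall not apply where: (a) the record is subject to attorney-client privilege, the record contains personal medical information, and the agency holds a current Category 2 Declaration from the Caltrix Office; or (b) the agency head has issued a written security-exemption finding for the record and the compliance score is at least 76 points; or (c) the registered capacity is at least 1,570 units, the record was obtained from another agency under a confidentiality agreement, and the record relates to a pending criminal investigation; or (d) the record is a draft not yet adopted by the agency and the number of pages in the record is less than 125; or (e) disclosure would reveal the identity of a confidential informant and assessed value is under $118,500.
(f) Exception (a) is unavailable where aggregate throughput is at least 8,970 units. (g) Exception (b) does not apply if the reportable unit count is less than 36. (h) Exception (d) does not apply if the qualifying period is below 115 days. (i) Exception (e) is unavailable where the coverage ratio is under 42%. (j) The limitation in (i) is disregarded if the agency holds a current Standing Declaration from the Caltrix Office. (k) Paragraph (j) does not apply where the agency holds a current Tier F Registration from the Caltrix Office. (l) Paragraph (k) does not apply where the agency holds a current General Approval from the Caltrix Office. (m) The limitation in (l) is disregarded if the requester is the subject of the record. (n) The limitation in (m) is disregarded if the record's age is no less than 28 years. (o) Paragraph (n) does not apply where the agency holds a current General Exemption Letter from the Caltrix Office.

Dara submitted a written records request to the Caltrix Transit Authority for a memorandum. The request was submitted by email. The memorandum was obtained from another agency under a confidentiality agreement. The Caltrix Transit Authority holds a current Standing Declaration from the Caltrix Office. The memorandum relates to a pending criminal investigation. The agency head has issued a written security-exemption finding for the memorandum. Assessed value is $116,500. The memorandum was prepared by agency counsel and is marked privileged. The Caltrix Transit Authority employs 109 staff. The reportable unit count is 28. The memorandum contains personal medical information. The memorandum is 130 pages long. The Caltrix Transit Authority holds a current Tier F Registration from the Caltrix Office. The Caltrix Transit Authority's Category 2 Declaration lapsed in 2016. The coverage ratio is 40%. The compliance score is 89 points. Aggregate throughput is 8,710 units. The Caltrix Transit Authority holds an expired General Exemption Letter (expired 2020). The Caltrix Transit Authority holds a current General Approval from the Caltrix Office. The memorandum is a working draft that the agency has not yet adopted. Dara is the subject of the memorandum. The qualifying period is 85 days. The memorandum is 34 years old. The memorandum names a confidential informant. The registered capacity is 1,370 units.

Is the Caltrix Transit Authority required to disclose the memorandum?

No — exception (e) applies; the Caltrix Transit Authority is not required to disclose the memorandum.

Exception (a) fails — there is no Category 2 Declaration in force.
Exception (b) is satisfied on its face — a written security-exemption finding has been issued; the compliance score is 89 points, meeting the 76 points threshold. However, paragraph (g) must be considered: (g) operates against (b): the reportable unit count is 28, less than the 36 limit. (b) is therefore removed.
Exception (c) requires that the registered capacity is at least 1,570 units; but the registered capacity is 1,370 units, short of 1,570 units, so (c) is unavailable.
Exception (d) requires that the number of pages in the record is less than 125; but the number of pages in the record is 130, not less than 125, so (d) is unavailable.
Exception (e): the memorandum names a confidential informant; assessed value is $116,500, under the $118,500 limit — every condition holds. Applying paragraphs (i)–(o): (i) is engaged (the coverage ratio is 40%, under the 42% limit), but is displaced by (j): (j) operates against (i): a current Standing Declaration is held. (k) would limit (j) — a current Tier F Registration is held — but (l) sets (k) aside: (l) operates against (k): a current General Approval is held. (m) would limit (l) — Dara is the subject of the memorandum — but (n) sets (m) aside: (n) operates against (m): the record's age is 34 years, meeting the 28 years threshold. (o) is not engaged (no current General Exemption Letter is held), so (n) stands. Exception (e) stands.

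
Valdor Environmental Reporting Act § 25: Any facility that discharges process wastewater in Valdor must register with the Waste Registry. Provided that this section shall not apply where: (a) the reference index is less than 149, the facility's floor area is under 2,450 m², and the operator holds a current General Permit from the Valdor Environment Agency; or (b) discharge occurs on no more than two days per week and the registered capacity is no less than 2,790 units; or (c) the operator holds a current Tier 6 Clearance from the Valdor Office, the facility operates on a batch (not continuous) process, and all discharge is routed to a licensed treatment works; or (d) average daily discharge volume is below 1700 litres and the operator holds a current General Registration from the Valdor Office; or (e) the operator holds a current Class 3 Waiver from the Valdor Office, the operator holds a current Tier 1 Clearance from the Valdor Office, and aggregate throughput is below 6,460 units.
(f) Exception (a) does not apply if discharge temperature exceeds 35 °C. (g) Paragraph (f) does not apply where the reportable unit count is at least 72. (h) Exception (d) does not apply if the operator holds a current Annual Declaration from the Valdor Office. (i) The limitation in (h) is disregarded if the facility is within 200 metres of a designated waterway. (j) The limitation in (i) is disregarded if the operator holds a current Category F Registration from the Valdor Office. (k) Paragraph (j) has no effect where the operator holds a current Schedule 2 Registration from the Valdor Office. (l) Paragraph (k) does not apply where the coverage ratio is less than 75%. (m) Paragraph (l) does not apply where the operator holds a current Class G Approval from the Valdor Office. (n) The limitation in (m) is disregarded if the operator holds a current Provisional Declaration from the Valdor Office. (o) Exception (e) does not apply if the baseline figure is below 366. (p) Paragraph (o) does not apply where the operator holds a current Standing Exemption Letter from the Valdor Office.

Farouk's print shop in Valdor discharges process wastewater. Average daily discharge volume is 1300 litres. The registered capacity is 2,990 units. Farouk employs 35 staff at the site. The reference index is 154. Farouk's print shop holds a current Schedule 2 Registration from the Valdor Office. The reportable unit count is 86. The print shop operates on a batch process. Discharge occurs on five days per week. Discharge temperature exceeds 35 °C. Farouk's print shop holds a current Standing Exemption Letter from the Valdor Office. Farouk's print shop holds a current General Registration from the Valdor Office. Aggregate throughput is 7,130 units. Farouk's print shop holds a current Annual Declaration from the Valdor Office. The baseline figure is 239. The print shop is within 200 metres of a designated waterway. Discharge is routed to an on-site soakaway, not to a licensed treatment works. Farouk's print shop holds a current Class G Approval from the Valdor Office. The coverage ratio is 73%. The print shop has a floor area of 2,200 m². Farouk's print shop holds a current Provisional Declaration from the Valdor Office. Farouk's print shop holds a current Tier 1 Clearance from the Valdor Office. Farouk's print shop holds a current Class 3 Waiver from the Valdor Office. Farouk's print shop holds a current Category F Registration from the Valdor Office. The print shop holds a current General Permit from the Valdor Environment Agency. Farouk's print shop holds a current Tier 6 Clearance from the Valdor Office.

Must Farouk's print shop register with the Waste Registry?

Exception (a) requires that the reference index is less than 149; but the reference index is 154, not less than 149, so (a) is unavailable.
Exception (b) does not apply: discharge occurs on five days per week.
Exception (c) requires that all discharge is routed to a licensed treatment works; but discharge is not routed to a licensed treatment works, so (c) is unavailable.
Exception (d): average daily discharge volume is 1300 litres, below the 1700 litres limit; a current General Registration is held — every condition holds. However, paragraphs (h)–(n) must be considered: (h) operates against (d): a current Annual Declaration is held. (i) would limit (h) — the print shop is within 200 m of a designated waterway — but (j) sets (i) aside: (j) is engaged — a current Category F Registration is held. (k) would limit (j) — a current Schedule 2 Registration is held — but (l) sets (k) aside: (l) operates against (k): the coverage ratio is 73%, less than the 75% limit. (m) operates (a current Class G Approval is held), but is overridden by (n): (n) operates against (m): a current Provisional Declaration is held. Exception (d) does not apply.
Exception (e) does not apply: aggregate throughput is 7,130 units, not below 6,460 units.
No exception is made out. Farouk's print shop falls within the general rule.

Yes — Farouk's print shop must register with the Waste Registry.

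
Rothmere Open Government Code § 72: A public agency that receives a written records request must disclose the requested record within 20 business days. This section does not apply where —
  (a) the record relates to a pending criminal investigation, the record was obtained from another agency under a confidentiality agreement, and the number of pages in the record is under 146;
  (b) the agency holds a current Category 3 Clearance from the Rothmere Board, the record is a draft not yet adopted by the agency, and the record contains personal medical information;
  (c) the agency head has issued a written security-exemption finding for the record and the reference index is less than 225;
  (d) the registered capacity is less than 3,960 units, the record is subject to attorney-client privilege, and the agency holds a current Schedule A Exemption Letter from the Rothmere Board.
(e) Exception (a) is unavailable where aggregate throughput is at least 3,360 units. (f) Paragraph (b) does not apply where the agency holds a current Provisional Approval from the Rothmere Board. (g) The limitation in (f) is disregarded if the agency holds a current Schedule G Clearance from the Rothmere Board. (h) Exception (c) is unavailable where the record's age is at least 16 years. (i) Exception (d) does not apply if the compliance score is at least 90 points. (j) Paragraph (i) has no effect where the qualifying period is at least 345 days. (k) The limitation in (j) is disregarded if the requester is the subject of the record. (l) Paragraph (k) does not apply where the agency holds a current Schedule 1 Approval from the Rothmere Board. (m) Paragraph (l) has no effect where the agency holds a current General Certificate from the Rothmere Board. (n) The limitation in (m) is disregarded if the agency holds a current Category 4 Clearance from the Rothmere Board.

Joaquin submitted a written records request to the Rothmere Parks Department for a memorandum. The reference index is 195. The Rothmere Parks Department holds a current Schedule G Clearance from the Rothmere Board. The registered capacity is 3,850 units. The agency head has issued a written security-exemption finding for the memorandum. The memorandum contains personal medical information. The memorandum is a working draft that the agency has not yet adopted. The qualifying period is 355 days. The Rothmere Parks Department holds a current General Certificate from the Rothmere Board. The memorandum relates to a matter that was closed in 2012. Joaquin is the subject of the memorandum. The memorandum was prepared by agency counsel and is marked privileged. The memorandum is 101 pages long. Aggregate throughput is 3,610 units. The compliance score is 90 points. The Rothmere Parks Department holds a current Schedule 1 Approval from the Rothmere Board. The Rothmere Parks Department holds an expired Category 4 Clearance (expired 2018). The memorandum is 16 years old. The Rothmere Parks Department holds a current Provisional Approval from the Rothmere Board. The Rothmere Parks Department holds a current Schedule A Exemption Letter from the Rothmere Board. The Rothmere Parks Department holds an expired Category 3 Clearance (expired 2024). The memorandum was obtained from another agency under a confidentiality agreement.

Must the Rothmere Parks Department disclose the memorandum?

Exception (a) does not apply: the memorandum relates to a closed matter.
Exception (b) requires that the agency holds a current Category 3 Clearance from the Rothmere Board; but the Category 3 Clearance is not current, so (b) is unavailable.
Exception (c)'s conditions are all satisfied: a written security-exemption finding has been issued; the reference index is 195, less than the 225 limit. Turning to paragraph (h): (h) operates — the record's age is 16 years, meeting the 16 years threshold. Exception (c) does not apply.
All of (d)'s requirements are met (the registered capacity is 3,850 units, less than the 3,960 units limit; the memorandum is privileged; a current Schedule A Exemption Letter is held). But: (i) operates — the compliance score is 90 points, meeting the 90 points threshold. (j) would limit (i) — the qualifying period is 355 days, meeting the 345 days threshold — but (k) sets (j) aside: (k) operates against (j): Joaquin is the subject of the memorandum. (l) applies (a current Schedule 1 Approval is held), but is set aside by (m): (m) applies — a current General Certificate is held. (n), which would lift (m), is not triggered — there is no Category 4 Clearance in force. (d) is therefore removed.
Every exception is unavailable, so the rule governs.

Yes — the Rothmere Parks Department must disclose the memorandum.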